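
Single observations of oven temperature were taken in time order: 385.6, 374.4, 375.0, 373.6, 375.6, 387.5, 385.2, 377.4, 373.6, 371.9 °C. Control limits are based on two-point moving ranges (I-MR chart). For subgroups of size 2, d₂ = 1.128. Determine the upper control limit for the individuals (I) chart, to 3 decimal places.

X̄ = (385.6 + 374.4 + 375.0 + 373.6 + 375.6 + 387.5 + 385.2 + 377.4 + 373.6 + 371.9) / 10 = 377.9800
Moving ranges: 11.2, 0.6, 1.4, 2.0, 11.9, 2.3, 7.8, 3.8, 1.7; M̄R̄ = 42.7000 / 9 = 4.7444
UCL = X̄ + 3·M̄R̄/d₂ = 377.9800 + 3 × 4.7444 / 1.128 = 390.5982

390.598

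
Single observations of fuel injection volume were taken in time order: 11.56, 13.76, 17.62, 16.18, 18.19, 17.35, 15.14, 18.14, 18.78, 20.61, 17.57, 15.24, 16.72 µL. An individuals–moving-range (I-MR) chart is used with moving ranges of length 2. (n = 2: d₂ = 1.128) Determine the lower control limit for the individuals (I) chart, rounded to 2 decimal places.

11.17

X̄ = (11.56 + 13.76 + 17.62 + 16.18 + 18.19 + 17.35 + 15.14 + 18.14 + 18.78 + 20.61 + 17.57 + 15.24 + 16.72) / 13 = 16.6815
Moving ranges: 2.20, 3.86, 1.44, 2.01, 0.84, 2.21, 3.00, 0.64, 1.83, 3.04, 2.33, 1.48; M̄R̄ = 24.8800 / 12 = 2.0733
LCL = X̄ − 3·M̄R̄/d₂ = 16.6815 − 3 × 2.0733 / 1.128 = 11.1674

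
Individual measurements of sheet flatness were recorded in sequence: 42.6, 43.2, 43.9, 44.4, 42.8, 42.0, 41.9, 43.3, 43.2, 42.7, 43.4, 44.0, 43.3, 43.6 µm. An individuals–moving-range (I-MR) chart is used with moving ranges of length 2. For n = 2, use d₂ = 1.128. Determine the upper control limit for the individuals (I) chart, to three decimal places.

44.924

X̄ = (42.6 + 43.2 + 43.9 + 44.4 + 42.8 + 42.0 + 41.9 + 43.3 + 43.2 + 42.7 + 43.4 + 44.0 + 43.3 + 43.6) / 14 = 43.1643
Moving ranges: 0.6, 0.7, 0.5, 1.6, 0.8, 0.1, 1.4, 0.1, 0.5, 0.7, 0.6, 0.7, 0.3; M̄R̄ = 8.6000 / 13 = 0.6615
UCL = X̄ + 3·M̄R̄/d₂ = 43.1643 + 3 × 0.6615 / 1.128 = 44.9237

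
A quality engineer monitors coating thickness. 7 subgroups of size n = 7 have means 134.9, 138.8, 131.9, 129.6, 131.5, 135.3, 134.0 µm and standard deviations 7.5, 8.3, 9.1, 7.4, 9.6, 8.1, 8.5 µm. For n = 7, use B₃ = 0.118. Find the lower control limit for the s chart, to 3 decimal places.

s̄ = (7.5 + 8.3 + 9.1 + 7.4 + 9.6 + 8.1 + 8.5) / 7 = 8.3571
LCL_s = B₃·s̄ = 0.118 × 8.3571 = 0.9861

0.986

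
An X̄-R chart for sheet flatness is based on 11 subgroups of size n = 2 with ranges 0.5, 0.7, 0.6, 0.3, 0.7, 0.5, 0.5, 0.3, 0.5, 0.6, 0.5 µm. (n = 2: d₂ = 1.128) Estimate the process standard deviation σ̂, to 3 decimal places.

0.459

R̄ = (0.5 + 0.7 + 0.6 + 0.3 + 0.7 + 0.5 + 0.5 + 0.3 + 0.5 + 0.6 + 0.5) / 11 = 0.5182
σ̂ = R̄ / d₂ = 0.5182 / 1.128 = 0.4594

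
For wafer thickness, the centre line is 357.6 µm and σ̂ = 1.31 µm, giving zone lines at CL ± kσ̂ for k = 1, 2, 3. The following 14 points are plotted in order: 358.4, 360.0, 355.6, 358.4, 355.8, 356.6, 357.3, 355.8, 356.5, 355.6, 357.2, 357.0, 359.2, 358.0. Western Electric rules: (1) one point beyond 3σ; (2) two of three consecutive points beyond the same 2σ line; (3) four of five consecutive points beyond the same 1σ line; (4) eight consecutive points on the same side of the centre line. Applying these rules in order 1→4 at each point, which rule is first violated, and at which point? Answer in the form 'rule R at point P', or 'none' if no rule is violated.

rule 4 at point 12

Zone of each point (C = within 1σ̂, B = 1σ̂–2σ̂, A = 2σ̂–3σ̂, * = beyond 3σ̂; sign = side of CL): 1:+C, 2:+B, 3:-B, 4:+C, 5:-B, 6:-C, 7:-C, 8:-B, 9:-C, 10:-B, 11:-C, 12:-C, 13:+B, 14:+C
Rule 4 (eight consecutive points on the same side of the centre line) is satisfied at point 12.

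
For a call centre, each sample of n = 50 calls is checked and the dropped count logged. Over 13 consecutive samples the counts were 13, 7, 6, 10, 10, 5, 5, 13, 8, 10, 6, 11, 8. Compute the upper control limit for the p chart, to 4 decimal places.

p̄ = Σdᵢ / (k·n) = 112 / (13 × 50) = 0.17231
UCL = p̄ + 3·√(p̄(1−p̄)/n) = 0.17231 + 3 × √(0.17231×0.82769/50) = 0.17231 + 3 × 0.05341 = 0.33253

0.3325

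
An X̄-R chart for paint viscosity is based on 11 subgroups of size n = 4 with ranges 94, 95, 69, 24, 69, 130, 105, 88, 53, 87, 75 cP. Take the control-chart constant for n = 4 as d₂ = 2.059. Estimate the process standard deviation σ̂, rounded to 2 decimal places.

39.25

R̄ = (94 + 95 + 69 + 24 + 69 + 130 + 105 + 88 + 53 + 87 + 75) / 11 = 80.8182
σ̂ = R̄ / d₂ = 80.8182 / 2.059 = 39.2512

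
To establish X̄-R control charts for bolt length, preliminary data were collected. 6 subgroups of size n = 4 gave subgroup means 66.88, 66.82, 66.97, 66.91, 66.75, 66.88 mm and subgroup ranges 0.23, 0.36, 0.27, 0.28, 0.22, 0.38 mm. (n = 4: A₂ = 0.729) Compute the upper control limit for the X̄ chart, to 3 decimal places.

67.080

X̄̄ = (66.88 + 66.82 + 66.97 + 66.91 + 66.75 + 66.88) / 6 = 401.2100 / 6 = 66.8683
R̄ = (0.23 + 0.36 + 0.27 + 0.28 + 0.22 + 0.38) / 6 = 1.7400 / 6 = 0.2900
UCL = X̄̄ + A₂·R̄ = 66.8683 + 0.729 × 0.2900 = 67.0797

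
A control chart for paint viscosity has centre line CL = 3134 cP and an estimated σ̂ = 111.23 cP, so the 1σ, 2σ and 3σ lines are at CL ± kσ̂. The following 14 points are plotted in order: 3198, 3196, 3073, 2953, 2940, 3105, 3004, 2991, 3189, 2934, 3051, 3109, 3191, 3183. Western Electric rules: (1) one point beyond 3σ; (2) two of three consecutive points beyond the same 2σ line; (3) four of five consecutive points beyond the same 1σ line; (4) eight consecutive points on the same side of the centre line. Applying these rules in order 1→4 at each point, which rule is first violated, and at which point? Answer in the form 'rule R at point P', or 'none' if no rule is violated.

Zone of each point (C = within 1σ̂, B = 1σ̂–2σ̂, A = 2σ̂–3σ̂, * = beyond 3σ̂; sign = side of CL): 1:+C, 2:+C, 3:-C, 4:-B, 5:-B, 6:-C, 7:-B, 8:-B, 9:+C, 10:-B, 11:-C, 12:-C, 13:+C, 14:+C
Rule 3 (four of five consecutive points beyond the same 1σ limit) is satisfied at point 8.

rule 3 at point 8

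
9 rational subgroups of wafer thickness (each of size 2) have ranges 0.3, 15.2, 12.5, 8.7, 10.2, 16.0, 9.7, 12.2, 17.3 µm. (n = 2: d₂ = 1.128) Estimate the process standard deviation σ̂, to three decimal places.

10.057

R̄ = (0.3 + 15.2 + 12.5 + 8.7 + 10.2 + 16.0 + 9.7 + 12.2 + 17.3) / 9 = 11.3444
σ̂ = R̄ / d₂ = 11.3444 / 1.128 = 10.0571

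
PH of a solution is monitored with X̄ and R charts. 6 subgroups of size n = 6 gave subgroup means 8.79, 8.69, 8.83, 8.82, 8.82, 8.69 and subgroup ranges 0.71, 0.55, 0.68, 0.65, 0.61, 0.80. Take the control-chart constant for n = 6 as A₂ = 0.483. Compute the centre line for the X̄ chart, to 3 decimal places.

X̄̄ = (8.79 + 8.69 + 8.83 + 8.82 + 8.82 + 8.69) / 6 = 52.6400 / 6 = 8.7733
CL = X̄̄ = 8.7733

8.773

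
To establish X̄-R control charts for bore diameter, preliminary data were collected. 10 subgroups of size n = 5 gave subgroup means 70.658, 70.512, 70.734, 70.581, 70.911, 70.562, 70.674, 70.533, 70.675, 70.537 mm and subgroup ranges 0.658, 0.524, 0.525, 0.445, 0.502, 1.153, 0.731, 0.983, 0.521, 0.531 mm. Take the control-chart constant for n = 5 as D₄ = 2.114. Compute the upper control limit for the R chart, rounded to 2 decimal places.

R̄ = (0.658 + 0.524 + 0.525 + 0.445 + 0.502 + 1.153 + 0.731 + 0.983 + 0.521 + 0.531) / 10 = 6.5730 / 10 = 0.6573
UCL_R = D₄·R̄ = 2.114 × 0.6573 = 1.3895

1.39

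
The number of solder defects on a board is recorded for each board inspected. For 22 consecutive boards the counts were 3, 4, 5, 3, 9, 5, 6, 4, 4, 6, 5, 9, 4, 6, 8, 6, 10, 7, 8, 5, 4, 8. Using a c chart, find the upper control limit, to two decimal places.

c̄ = (3 + 4 + 5 + 3 + 9 + 5 + 6 + 4 + 4 + 6 + 5 + 9 + 4 + 6 + 8 + 6 + 10 + 7 + 8 + 5 + 4 + 8) / 22 = 129 / 22 = 5.8636
UCL = c̄ + 3√c̄ = 5.8636 + 3 × √5.8636 = 5.8636 + 3 × 2.4215 = 13.1281

13.13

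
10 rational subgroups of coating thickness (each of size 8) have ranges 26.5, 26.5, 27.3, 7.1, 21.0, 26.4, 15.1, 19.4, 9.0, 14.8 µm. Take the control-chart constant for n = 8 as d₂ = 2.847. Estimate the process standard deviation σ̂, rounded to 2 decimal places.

R̄ = (26.5 + 26.5 + 27.3 + 7.1 + 21.0 + 26.4 + 15.1 + 19.4 + 9.0 + 14.8) / 10 = 19.3100
σ̂ = R̄ / d₂ = 19.3100 / 2.847 = 6.7826

6.78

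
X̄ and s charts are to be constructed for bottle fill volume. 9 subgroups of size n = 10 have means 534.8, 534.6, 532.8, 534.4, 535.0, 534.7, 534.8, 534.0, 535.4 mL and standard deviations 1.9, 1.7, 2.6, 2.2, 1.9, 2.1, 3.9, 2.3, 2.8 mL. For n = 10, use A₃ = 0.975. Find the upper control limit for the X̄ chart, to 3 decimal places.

536.818

X̄̄ = (534.8 + 534.6 + 532.8 + 534.4 + 535.0 + 534.7 + 534.8 + 534.0 + 535.4) / 9 = 534.5000
s̄ = (1.9 + 1.7 + 2.6 + 2.2 + 1.9 + 2.1 + 3.9 + 2.3 + 2.8) / 9 = 2.3778
UCL = X̄̄ + A₃·s̄ = 534.5000 + 0.975 × 2.3778 = 536.8183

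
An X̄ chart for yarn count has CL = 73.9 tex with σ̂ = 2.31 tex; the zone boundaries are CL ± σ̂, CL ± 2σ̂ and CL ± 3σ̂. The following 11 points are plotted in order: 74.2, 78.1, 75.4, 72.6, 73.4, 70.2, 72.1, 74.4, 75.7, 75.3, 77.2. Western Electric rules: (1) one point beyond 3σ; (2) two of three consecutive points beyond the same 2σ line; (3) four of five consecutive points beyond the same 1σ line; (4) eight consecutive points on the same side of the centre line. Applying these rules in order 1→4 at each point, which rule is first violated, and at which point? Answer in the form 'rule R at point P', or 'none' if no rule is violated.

none

Zone of each point (C = within 1σ̂, B = 1σ̂–2σ̂, A = 2σ̂–3σ̂, * = beyond 3σ̂; sign = side of CL): 1:+C, 2:+B, 3:+C, 4:-C, 5:-C, 6:-B, 7:-C, 8:+C, 9:+C, 10:+C, 11:+B
No rule fires across all 11 points.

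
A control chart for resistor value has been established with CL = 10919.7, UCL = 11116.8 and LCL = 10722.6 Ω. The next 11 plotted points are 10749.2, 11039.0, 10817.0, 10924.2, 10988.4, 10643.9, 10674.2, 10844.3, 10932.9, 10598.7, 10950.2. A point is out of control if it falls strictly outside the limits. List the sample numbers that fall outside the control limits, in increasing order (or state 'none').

Compare each point to [10722.6, 11116.8]: sample 6 = 10643.9 < LCL; sample 7 = 10674.2 < LCL; sample 10 = 10598.7 < LCL.

6, 7, 10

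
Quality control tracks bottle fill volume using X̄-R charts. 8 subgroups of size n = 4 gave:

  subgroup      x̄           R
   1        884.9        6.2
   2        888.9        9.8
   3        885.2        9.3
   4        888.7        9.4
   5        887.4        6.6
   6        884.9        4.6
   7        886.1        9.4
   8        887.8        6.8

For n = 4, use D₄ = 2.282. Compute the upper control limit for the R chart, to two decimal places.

R̄ = (6.2 + 9.8 + 9.3 + 9.4 + 6.6 + 4.6 + 9.4 + 6.8) / 8 = 62.1000 / 8 = 7.7625
UCL_R = D₄·R̄ = 2.282 × 7.7625 = 17.7140

17.71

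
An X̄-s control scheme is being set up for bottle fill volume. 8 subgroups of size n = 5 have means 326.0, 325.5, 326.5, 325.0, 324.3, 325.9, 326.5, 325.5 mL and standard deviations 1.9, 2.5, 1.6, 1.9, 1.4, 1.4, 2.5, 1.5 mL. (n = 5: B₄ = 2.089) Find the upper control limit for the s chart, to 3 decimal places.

3.839

s̄ = (1.9 + 2.5 + 1.6 + 1.9 + 1.4 + 1.4 + 2.5 + 1.5) / 8 = 1.8375
UCL_s = B₄·s̄ = 2.089 × 1.8375 = 3.8385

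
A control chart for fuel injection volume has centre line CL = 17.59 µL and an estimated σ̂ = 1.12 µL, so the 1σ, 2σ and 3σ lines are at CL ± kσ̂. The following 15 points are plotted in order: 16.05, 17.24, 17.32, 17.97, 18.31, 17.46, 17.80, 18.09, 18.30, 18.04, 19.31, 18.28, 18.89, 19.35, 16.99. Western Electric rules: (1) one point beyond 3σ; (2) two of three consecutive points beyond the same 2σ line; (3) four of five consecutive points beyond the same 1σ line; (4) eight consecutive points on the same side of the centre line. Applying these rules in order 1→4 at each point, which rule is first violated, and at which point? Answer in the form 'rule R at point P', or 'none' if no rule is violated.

Zone of each point (C = within 1σ̂, B = 1σ̂–2σ̂, A = 2σ̂–3σ̂, * = beyond 3σ̂; sign = side of CL): 1:-B, 2:-C, 3:-C, 4:+C, 5:+C, 6:-C, 7:+C, 8:+C, 9:+C, 10:+C, 11:+B, 12:+C, 13:+B, 14:+B, 15:-C
Rule 4 (eight consecutive points on the same side of the centre line) is satisfied at point 14.

rule 4 at point 14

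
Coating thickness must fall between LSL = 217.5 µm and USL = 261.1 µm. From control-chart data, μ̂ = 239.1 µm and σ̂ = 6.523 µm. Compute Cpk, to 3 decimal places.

1.104

Cpu = (USL − μ̂) / (3σ̂) = (261.1 − 239.1) / (3 × 6.523) = 1.1242; Cpl = (μ̂ − LSL) / (3σ̂) = (239.1 − 217.5) / (3 × 6.523) = 1.1038; Cpk = min(Cpu, Cpl) = 1.1038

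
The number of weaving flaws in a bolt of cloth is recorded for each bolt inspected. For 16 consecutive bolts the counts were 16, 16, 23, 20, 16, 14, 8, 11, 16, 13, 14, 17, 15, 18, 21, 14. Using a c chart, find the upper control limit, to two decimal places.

27.66

c̄ = (16 + 16 + 23 + 20 + 16 + 14 + 8 + 11 + 16 + 13 + 14 + 17 + 15 + 18 + 21 + 14) / 16 = 252 / 16 = 15.7500
UCL = c̄ + 3√c̄ = 15.7500 + 3 × √15.7500 = 15.7500 + 3 × 3.9686 = 27.6559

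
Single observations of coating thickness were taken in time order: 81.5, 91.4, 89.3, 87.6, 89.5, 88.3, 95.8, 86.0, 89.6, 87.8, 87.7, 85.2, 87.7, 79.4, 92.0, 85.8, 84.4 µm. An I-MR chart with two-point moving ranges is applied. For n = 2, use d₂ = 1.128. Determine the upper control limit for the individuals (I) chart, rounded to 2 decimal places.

99.74

X̄ = (81.5 + 91.4 + 89.3 + 87.6 + 89.5 + 88.3 + 95.8 + 86.0 + 89.6 + 87.8 + 87.7 + 85.2 + 87.7 + 79.4 + 92.0 + 85.8 + 84.4) / 17 = 87.5882
Moving ranges: 9.9, 2.1, 1.7, 1.9, 1.2, 7.5, 9.8, 3.6, 1.8, 0.1, 2.5, 2.5, 8.3, 12.6, 6.2, 1.4; M̄R̄ = 73.1000 / 16 = 4.5688
UCL = X̄ + 3·M̄R̄/d₂ = 87.5882 + 3 × 4.5688 / 1.128 = 99.7392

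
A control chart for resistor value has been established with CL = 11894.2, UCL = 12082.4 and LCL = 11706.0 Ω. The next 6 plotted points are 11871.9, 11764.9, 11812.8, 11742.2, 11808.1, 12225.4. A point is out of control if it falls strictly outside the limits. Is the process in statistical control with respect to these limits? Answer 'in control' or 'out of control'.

Compare each point to [11706.0, 12082.4]: sample 6 = 12225.4 > UCL.

out of control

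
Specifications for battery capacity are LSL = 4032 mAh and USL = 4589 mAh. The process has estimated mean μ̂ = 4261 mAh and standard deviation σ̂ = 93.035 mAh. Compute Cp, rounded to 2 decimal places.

1.00

Cp = (USL − LSL) / (6σ̂) = (4589 − 4032) / (6 × 93.035) = 557.0000 / 558.2100 = 0.9978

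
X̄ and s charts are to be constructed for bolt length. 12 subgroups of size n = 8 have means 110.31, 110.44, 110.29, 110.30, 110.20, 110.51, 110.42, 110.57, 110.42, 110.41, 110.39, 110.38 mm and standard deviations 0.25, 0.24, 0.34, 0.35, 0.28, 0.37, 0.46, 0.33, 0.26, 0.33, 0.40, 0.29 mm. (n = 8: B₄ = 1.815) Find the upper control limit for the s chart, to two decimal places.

s̄ = (0.25 + 0.24 + 0.34 + 0.35 + 0.28 + 0.37 + 0.46 + 0.33 + 0.26 + 0.33 + 0.40 + 0.29) / 12 = 0.3250
UCL_s = B₄·s̄ = 1.815 × 0.3250 = 0.5899

0.59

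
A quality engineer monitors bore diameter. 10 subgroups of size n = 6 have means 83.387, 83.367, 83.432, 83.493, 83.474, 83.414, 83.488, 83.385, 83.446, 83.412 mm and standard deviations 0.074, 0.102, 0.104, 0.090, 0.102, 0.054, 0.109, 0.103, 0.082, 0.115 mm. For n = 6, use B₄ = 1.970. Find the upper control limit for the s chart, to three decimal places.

s̄ = (0.074 + 0.102 + 0.104 + 0.090 + 0.102 + 0.054 + 0.109 + 0.103 + 0.082 + 0.115) / 10 = 0.0935
UCL_s = B₄·s̄ = 1.970 × 0.0935 = 0.1842

0.184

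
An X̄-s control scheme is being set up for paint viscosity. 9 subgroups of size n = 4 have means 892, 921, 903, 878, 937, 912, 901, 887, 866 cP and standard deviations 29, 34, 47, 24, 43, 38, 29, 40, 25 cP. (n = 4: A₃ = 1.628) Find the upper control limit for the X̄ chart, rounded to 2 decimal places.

955.56

X̄̄ = (892 + 921 + 903 + 878 + 937 + 912 + 901 + 887 + 866) / 9 = 899.6667
s̄ = (29 + 34 + 47 + 24 + 43 + 38 + 29 + 40 + 25) / 9 = 34.3333
UCL = X̄̄ + A₃·s̄ = 899.6667 + 1.628 × 34.3333 = 955.5613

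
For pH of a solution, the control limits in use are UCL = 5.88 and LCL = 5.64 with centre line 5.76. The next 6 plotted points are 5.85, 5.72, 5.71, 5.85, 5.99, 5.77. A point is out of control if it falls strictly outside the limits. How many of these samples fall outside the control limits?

Compare each point to [5.64, 5.88]: sample 5 = 5.99 > UCL.

1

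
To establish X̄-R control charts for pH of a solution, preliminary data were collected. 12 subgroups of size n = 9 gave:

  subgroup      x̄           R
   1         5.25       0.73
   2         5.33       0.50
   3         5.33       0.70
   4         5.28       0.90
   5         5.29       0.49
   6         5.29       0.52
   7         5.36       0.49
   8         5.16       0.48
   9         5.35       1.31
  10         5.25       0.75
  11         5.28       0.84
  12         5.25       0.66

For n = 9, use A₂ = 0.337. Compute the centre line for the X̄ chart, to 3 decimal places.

5.285

X̄̄ = (5.25 + 5.33 + 5.33 + 5.28 + 5.29 + 5.29 + 5.36 + 5.16 + 5.35 + 5.25 + 5.28 + 5.25) / 12 = 63.4200 / 12 = 5.2850
CL = X̄̄ = 5.2850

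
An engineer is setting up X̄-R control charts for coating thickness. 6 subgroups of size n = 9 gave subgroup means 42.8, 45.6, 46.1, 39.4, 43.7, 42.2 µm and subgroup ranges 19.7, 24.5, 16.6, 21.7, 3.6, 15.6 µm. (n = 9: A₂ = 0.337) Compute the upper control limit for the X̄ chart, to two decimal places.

49.01

X̄̄ = (42.8 + 45.6 + 46.1 + 39.4 + 43.7 + 42.2) / 6 = 259.8000 / 6 = 43.3000
R̄ = (19.7 + 24.5 + 16.6 + 21.7 + 3.6 + 15.6) / 6 = 101.7000 / 6 = 16.9500
UCL = X̄̄ + A₂·R̄ = 43.3000 + 0.337 × 16.9500 = 49.0122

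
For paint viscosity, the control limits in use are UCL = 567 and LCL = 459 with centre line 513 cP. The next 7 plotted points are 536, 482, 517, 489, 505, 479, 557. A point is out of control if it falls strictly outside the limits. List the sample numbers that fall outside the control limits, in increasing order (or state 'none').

All 7 points lie within [459, 567].

none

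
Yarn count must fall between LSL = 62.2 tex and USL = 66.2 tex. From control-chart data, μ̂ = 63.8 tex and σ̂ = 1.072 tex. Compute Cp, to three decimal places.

Cp = (USL − LSL) / (6σ̂) = (66.2 − 62.2) / (6 × 1.072) = 4.0000 / 6.4320 = 0.6219

0.622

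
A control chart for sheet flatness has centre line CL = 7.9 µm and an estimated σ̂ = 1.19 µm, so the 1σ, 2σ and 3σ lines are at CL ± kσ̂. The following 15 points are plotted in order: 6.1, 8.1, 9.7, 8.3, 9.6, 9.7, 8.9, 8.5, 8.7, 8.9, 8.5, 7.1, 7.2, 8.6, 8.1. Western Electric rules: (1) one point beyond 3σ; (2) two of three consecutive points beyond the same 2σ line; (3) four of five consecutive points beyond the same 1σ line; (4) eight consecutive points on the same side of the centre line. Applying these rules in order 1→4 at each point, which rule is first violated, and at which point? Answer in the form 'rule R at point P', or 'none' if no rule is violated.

rule 4 at point 9

Zone of each point (C = within 1σ̂, B = 1σ̂–2σ̂, A = 2σ̂–3σ̂, * = beyond 3σ̂; sign = side of CL): 1:-B, 2:+C, 3:+B, 4:+C, 5:+B, 6:+B, 7:+C, 8:+C, 9:+C, 10:+C, 11:+C, 12:-C, 13:-C, 14:+C, 15:+C
Rule 4 (eight consecutive points on the same side of the centre line) is satisfied at point 9.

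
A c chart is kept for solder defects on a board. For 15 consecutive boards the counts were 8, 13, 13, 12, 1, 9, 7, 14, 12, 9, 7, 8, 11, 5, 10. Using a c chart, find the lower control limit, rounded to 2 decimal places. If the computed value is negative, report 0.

0.13

c̄ = (8 + 13 + 13 + 12 + 1 + 9 + 7 + 14 + 12 + 9 + 7 + 8 + 11 + 5 + 10) / 15 = 139 / 15 = 9.2667
LCL = c̄ − 3√c̄ = 9.2667 − 3 × 3.0441 = 0.1343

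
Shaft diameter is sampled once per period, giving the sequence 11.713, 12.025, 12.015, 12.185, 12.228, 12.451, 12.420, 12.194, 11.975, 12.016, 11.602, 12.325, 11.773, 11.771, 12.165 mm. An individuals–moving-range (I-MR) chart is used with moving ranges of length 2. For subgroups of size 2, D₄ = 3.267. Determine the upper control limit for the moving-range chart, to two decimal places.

Moving ranges: 0.312, 0.010, 0.170, 0.043, 0.223, 0.031, 0.226, 0.219, 0.041, 0.414, 0.723, 0.552, 0.002, 0.394; M̄R̄ = 3.3600 / 14 = 0.2400
UCL_MR = D₄·M̄R̄ = 3.267 × 0.2400 = 0.7841

0.78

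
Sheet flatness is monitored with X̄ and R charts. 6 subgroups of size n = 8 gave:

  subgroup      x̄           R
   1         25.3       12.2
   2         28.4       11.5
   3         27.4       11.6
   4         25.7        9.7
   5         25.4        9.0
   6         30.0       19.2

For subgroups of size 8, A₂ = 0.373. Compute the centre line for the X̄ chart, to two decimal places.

27.03

X̄̄ = (25.3 + 28.4 + 27.4 + 25.7 + 25.4 + 30.0) / 6 = 162.2000 / 6 = 27.0333
CL = X̄̄ = 27.0333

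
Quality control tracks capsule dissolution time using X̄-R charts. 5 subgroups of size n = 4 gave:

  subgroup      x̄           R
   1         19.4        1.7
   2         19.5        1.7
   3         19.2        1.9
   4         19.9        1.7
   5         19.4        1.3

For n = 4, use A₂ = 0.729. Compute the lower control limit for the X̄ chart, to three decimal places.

X̄̄ = (19.4 + 19.5 + 19.2 + 19.9 + 19.4) / 5 = 97.4000 / 5 = 19.4800
R̄ = (1.7 + 1.7 + 1.9 + 1.7 + 1.3) / 5 = 8.3000 / 5 = 1.6600
LCL = X̄̄ − A₂·R̄ = 19.4800 − 0.729 × 1.6600 = 18.2699

18.270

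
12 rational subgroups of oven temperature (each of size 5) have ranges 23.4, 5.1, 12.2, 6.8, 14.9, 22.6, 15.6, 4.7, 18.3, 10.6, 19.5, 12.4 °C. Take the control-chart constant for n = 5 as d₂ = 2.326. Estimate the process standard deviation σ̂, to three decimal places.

R̄ = (23.4 + 5.1 + 12.2 + 6.8 + 14.9 + 22.6 + 15.6 + 4.7 + 18.3 + 10.6 + 19.5 + 12.4) / 12 = 13.8417
σ̂ = R̄ / d₂ = 13.8417 / 2.326 = 5.9508

5.951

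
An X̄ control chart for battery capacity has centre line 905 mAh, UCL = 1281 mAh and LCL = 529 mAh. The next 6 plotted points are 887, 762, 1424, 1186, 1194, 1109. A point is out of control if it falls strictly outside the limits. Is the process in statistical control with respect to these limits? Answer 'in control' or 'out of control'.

out of control

Compare each point to [529, 1281]: sample 3 = 1424 > UCL.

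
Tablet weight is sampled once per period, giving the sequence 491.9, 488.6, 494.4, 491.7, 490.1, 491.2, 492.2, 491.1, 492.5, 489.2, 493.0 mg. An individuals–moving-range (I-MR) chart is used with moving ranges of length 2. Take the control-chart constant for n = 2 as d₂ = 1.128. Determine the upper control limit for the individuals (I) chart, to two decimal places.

498.12

X̄ = (491.9 + 488.6 + 494.4 + 491.7 + 490.1 + 491.2 + 492.2 + 491.1 + 492.5 + 489.2 + 493.0) / 11 = 491.4455
Moving ranges: 3.3, 5.8, 2.7, 1.6, 1.1, 1.0, 1.1, 1.4, 3.3, 3.8; M̄R̄ = 25.1000 / 10 = 2.5100
UCL = X̄ + 3·M̄R̄/d₂ = 491.4455 + 3 × 2.5100 / 1.128 = 498.1210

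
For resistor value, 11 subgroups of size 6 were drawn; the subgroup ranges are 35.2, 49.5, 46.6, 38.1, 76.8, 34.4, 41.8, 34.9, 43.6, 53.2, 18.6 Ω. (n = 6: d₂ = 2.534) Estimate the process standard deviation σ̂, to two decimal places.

R̄ = (35.2 + 49.5 + 46.6 + 38.1 + 76.8 + 34.4 + 41.8 + 34.9 + 43.6 + 53.2 + 18.6) / 11 = 42.9727
σ̂ = R̄ / d₂ = 42.9727 / 2.534 = 16.9585

16.96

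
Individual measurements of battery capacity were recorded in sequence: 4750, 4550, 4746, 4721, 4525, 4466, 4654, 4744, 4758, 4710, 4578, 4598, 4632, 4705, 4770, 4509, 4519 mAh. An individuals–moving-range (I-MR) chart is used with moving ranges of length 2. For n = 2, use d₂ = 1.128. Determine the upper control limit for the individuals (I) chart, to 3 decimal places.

X̄ = (4750 + 4550 + 4746 + 4721 + 4525 + 4466 + 4654 + 4744 + 4758 + 4710 + 4578 + 4598 + 4632 + 4705 + 4770 + 4509 + 4519) / 17 = 4643.2353
Moving ranges: 200, 196, 25, 196, 59, 188, 90, 14, 48, 132, 20, 34, 73, 65, 261, 10; M̄R̄ = 1611.0000 / 16 = 100.6875
UCL = X̄ + 3·M̄R̄/d₂ = 4643.2353 + 3 × 100.6875 / 1.128 = 4911.0212

4911.021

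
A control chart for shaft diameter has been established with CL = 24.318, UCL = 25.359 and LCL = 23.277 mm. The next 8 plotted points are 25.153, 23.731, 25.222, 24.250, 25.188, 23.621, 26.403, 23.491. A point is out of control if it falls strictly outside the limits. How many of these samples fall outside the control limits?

1

Compare each point to [23.277, 25.359]: sample 7 = 26.403 > UCL.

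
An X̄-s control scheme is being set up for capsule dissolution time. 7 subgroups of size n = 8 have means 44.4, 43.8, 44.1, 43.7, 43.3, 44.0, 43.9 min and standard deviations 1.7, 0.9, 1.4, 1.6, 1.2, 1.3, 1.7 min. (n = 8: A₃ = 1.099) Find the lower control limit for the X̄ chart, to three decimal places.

42.347

X̄̄ = (44.4 + 43.8 + 44.1 + 43.7 + 43.3 + 44.0 + 43.9) / 7 = 43.8857
s̄ = (1.7 + 0.9 + 1.4 + 1.6 + 1.2 + 1.3 + 1.7) / 7 = 1.4000
LCL = X̄̄ − A₃·s̄ = 43.8857 − 1.099 × 1.4000 = 42.3471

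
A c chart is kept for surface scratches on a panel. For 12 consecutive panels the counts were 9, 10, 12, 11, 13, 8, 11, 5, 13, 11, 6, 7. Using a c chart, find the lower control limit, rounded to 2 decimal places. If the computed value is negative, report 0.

c̄ = (9 + 10 + 12 + 11 + 13 + 8 + 11 + 5 + 13 + 11 + 6 + 7) / 12 = 116 / 12 = 9.6667
LCL = c̄ − 3√c̄ = 9.6667 − 3 × 3.1091 = 0.3393

0.34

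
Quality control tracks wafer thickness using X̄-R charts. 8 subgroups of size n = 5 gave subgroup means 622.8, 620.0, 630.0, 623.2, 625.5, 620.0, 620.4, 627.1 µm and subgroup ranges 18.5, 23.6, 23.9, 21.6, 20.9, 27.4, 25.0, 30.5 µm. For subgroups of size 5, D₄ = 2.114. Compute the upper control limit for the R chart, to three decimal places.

50.577

R̄ = (18.5 + 23.6 + 23.9 + 21.6 + 20.9 + 27.4 + 25.0 + 30.5) / 8 = 191.4000 / 8 = 23.9250
UCL_R = D₄·R̄ = 2.114 × 23.9250 = 50.5774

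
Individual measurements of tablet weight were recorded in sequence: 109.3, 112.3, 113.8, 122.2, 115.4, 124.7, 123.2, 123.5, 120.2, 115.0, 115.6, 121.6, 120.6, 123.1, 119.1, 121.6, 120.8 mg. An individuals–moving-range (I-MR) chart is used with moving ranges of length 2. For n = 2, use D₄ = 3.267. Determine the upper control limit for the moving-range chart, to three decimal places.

11.577

Moving ranges: 3.0, 1.5, 8.4, 6.8, 9.3, 1.5, 0.3, 3.3, 5.2, 0.6, 6.0, 1.0, 2.5, 4.0, 2.5, 0.8; M̄R̄ = 56.7000 / 16 = 3.5438
UCL_MR = D₄·M̄R̄ = 3.267 × 3.5438 = 11.5774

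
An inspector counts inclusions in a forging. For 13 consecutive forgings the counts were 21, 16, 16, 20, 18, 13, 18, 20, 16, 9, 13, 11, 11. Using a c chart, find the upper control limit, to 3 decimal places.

c̄ = (21 + 16 + 16 + 20 + 18 + 13 + 18 + 20 + 16 + 9 + 13 + 11 + 11) / 13 = 202 / 13 = 15.5385
UCL = c̄ + 3√c̄ = 15.5385 + 3 × √15.5385 = 15.5385 + 3 × 3.9419 = 27.3641

27.364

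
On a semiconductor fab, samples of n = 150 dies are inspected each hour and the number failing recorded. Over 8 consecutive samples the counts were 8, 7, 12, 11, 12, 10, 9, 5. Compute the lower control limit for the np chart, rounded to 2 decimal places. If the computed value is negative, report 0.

0.41

p̄ = Σdᵢ / (k·n) = 74 / (8 × 150) = 0.06167
LCL = np̄ − 3·√(np̄(1−p̄)) = 9.2500 − 3 × 2.9461 = 0.4117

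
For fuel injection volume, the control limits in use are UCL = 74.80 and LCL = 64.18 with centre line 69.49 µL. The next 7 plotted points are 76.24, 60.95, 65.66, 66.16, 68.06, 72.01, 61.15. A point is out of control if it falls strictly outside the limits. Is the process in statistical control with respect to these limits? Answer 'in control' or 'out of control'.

Compare each point to [64.18, 74.80]: sample 1 = 76.24 > UCL; sample 2 = 60.95 < LCL; sample 7 = 61.15 < LCL.

out of control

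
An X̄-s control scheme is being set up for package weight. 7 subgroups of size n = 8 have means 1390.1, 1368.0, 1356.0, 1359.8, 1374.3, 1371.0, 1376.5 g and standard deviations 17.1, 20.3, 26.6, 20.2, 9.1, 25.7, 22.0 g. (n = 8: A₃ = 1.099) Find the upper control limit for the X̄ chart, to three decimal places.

X̄̄ = (1390.1 + 1368.0 + 1356.0 + 1359.8 + 1374.3 + 1371.0 + 1376.5) / 7 = 1370.8143
s̄ = (17.1 + 20.3 + 26.6 + 20.2 + 9.1 + 25.7 + 22.0) / 7 = 20.1429
UCL = X̄̄ + A₃·s̄ = 1370.8143 + 1.099 × 20.1429 = 1392.9513

1392.951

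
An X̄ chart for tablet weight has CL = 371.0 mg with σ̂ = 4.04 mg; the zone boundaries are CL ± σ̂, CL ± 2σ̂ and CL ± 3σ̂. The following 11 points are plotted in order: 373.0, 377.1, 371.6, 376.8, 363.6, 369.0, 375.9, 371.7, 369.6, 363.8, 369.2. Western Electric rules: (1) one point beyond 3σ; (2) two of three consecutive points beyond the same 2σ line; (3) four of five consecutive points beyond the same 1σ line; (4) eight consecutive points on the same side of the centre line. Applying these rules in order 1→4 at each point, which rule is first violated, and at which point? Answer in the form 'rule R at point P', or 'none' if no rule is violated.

Zone of each point (C = within 1σ̂, B = 1σ̂–2σ̂, A = 2σ̂–3σ̂, * = beyond 3σ̂; sign = side of CL): 1:+C, 2:+B, 3:+C, 4:+B, 5:-B, 6:-C, 7:+B, 8:+C, 9:-C, 10:-B, 11:-C
No rule fires across all 11 points.

none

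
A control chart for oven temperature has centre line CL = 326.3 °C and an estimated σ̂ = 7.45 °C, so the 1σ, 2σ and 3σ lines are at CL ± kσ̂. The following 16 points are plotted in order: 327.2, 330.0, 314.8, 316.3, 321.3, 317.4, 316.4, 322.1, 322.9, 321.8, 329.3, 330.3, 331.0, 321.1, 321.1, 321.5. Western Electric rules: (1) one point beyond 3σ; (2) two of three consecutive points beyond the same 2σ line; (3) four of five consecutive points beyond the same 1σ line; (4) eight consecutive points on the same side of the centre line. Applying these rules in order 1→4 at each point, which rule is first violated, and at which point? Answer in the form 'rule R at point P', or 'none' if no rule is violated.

Zone of each point (C = within 1σ̂, B = 1σ̂–2σ̂, A = 2σ̂–3σ̂, * = beyond 3σ̂; sign = side of CL): 1:+C, 2:+C, 3:-B, 4:-B, 5:-C, 6:-B, 7:-B, 8:-C, 9:-C, 10:-C, 11:+C, 12:+C, 13:+C, 14:-C, 15:-C, 16:-C
Rule 3 (four of five consecutive points beyond the same 1σ limit) is satisfied at point 7.

rule 3 at point 7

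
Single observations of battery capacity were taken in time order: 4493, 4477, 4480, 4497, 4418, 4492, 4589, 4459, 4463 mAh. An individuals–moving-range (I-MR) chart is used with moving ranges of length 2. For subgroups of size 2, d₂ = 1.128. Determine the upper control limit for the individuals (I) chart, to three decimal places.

X̄ = (4493 + 4477 + 4480 + 4497 + 4418 + 4492 + 4589 + 4459 + 4463) / 9 = 4485.3333
Moving ranges: 16, 3, 17, 79, 74, 97, 130, 4; M̄R̄ = 420.0000 / 8 = 52.5000
UCL = X̄ + 3·M̄R̄/d₂ = 4485.3333 + 3 × 52.5000 / 1.128 = 4624.9610

4624.961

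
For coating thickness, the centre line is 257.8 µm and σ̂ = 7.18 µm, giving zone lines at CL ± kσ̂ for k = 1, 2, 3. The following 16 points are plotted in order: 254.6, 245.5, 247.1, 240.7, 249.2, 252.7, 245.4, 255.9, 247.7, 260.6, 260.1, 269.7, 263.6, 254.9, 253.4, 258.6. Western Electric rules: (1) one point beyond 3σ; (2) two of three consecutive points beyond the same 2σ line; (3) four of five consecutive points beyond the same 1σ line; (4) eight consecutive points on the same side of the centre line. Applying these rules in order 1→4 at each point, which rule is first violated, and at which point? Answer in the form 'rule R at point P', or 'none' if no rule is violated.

Zone of each point (C = within 1σ̂, B = 1σ̂–2σ̂, A = 2σ̂–3σ̂, * = beyond 3σ̂; sign = side of CL): 1:-C, 2:-B, 3:-B, 4:-A, 5:-B, 6:-C, 7:-B, 8:-C, 9:-B, 10:+C, 11:+C, 12:+B, 13:+C, 14:-C, 15:-C, 16:+C
Rule 3 (four of five consecutive points beyond the same 1σ limit) is satisfied at point 5.

rule 3 at point 5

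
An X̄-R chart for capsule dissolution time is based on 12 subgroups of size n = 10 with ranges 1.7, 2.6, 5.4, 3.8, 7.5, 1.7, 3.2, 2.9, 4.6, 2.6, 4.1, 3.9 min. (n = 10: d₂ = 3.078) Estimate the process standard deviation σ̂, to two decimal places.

1.19

R̄ = (1.7 + 2.6 + 5.4 + 3.8 + 7.5 + 1.7 + 3.2 + 2.9 + 4.6 + 2.6 + 4.1 + 3.9) / 12 = 3.6667
σ̂ = R̄ / d₂ = 3.6667 / 3.078 = 1.1912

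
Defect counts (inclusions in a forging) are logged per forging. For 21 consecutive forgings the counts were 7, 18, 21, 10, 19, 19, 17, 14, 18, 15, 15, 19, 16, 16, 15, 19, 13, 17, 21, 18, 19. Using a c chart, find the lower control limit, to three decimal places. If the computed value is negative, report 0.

4.299

c̄ = (7 + 18 + 21 + 10 + 19 + 19 + 17 + 14 + 18 + 15 + 15 + 19 + 16 + 16 + 15 + 19 + 13 + 17 + 21 + 18 + 19) / 21 = 346 / 21 = 16.4762
LCL = c̄ − 3√c̄ = 16.4762 − 3 × 4.0591 = 4.2989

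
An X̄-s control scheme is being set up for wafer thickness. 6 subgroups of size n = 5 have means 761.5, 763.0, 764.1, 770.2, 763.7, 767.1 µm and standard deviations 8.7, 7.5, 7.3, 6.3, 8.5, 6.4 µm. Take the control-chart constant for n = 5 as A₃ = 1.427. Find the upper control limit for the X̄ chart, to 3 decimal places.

775.564

X̄̄ = (761.5 + 763.0 + 764.1 + 770.2 + 763.7 + 767.1) / 6 = 764.9333
s̄ = (8.7 + 7.5 + 7.3 + 6.3 + 8.5 + 6.4) / 6 = 7.4500
UCL = X̄̄ + A₃·s̄ = 764.9333 + 1.427 × 7.4500 = 775.5645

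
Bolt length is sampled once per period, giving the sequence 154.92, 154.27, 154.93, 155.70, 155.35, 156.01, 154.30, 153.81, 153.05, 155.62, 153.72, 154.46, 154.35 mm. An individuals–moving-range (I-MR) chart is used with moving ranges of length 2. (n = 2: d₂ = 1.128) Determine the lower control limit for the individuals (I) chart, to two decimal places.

152.13

X̄ = (154.92 + 154.27 + 154.93 + 155.70 + 155.35 + 156.01 + 154.30 + 153.81 + 153.05 + 155.62 + 153.72 + 154.46 + 154.35) / 13 = 154.6531
Moving ranges: 0.65, 0.66, 0.77, 0.35, 0.66, 1.71, 0.49, 0.76, 2.57, 1.90, 0.74, 0.11; M̄R̄ = 11.3700 / 12 = 0.9475
LCL = X̄ − 3·M̄R̄/d₂ = 154.6531 − 3 × 0.9475 / 1.128 = 152.1331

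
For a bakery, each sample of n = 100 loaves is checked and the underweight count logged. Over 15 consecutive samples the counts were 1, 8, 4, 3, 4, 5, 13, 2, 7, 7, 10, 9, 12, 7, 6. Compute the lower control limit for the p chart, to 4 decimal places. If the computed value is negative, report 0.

p̄ = Σdᵢ / (k·n) = 98 / (15 × 100) = 0.06533
LCL = p̄ − 3·√(p̄(1−p̄)/n) = 0.06533 − 3 × 0.02471 = -0.00880 → 0 (negative, so LCL = 0)

0.0000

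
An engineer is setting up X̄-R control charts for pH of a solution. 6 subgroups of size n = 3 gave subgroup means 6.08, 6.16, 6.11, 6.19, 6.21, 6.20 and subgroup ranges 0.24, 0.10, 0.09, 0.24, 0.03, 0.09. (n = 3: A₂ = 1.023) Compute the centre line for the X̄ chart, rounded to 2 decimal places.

6.16

X̄̄ = (6.08 + 6.16 + 6.11 + 6.19 + 6.21 + 6.20) / 6 = 36.9500 / 6 = 6.1583
CL = X̄̄ = 6.1583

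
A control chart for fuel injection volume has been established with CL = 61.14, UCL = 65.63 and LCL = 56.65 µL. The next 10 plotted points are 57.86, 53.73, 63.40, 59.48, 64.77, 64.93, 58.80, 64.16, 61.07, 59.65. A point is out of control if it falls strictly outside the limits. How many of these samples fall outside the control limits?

1

Compare each point to [56.65, 65.63]: sample 2 = 53.73 < LCL.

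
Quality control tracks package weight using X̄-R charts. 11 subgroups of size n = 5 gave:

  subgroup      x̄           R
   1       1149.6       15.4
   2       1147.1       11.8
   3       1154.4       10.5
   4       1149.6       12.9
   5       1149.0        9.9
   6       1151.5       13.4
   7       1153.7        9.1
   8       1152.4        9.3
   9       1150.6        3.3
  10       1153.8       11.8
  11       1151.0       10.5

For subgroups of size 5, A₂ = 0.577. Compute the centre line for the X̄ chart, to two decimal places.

X̄̄ = (1149.6 + 1147.1 + 1154.4 + 1149.6 + 1149.0 + 1151.5 + 1153.7 + 1152.4 + 1150.6 + 1153.8 + 1151.0) / 11 = 12662.7000 / 11 = 1151.1545
CL = X̄̄ = 1151.1545

1151.15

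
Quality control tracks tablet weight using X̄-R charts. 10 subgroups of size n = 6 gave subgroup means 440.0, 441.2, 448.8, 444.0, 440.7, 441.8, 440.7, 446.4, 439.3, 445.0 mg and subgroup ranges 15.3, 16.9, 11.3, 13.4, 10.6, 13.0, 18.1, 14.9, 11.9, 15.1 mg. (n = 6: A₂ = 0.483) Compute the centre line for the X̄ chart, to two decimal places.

X̄̄ = (440.0 + 441.2 + 448.8 + 444.0 + 440.7 + 441.8 + 440.7 + 446.4 + 439.3 + 445.0) / 10 = 4427.9000 / 10 = 442.7900
CL = X̄̄ = 442.7900

442.79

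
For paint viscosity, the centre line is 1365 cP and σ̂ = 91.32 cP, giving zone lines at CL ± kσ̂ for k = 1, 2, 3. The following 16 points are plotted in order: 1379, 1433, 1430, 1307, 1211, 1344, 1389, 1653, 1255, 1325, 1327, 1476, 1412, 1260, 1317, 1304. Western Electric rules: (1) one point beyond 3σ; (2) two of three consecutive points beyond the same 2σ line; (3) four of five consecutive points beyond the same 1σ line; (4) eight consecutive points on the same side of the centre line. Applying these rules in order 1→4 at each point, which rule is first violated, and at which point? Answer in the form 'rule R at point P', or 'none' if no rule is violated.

rule 1 at point 8

Zone of each point (C = within 1σ̂, B = 1σ̂–2σ̂, A = 2σ̂–3σ̂, * = beyond 3σ̂; sign = side of CL): 1:+C, 2:+C, 3:+C, 4:-C, 5:-B, 6:-C, 7:+C, 8:+*, 9:-B, 10:-C, 11:-C, 12:+B, 13:+C, 14:-B, 15:-C, 16:-C
Rule 1 (one point beyond the 3σ limits) is satisfied at point 8.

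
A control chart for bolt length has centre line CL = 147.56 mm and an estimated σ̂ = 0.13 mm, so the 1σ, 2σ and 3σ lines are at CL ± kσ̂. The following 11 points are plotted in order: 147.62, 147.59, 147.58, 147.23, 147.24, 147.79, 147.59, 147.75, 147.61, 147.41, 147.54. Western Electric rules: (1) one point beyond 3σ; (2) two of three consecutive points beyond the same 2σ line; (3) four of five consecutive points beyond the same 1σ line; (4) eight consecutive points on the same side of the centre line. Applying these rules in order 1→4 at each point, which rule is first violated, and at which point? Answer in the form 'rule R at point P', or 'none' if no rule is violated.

rule 2 at point 5

Zone of each point (C = within 1σ̂, B = 1σ̂–2σ̂, A = 2σ̂–3σ̂, * = beyond 3σ̂; sign = side of CL): 1:+C, 2:+C, 3:+C, 4:-A, 5:-A, 6:+B, 7:+C, 8:+B, 9:+C, 10:-B, 11:-C
Rule 2 (two of three consecutive points beyond the same 2σ limit) is satisfied at point 5.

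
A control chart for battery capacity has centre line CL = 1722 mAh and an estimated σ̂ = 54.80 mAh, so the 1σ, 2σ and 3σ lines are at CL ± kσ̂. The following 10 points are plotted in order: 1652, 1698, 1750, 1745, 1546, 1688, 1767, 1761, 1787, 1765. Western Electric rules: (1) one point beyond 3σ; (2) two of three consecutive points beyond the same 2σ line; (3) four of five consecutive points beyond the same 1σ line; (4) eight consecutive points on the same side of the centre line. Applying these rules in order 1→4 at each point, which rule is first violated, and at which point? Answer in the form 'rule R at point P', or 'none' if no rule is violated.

rule 1 at point 5

Zone of each point (C = within 1σ̂, B = 1σ̂–2σ̂, A = 2σ̂–3σ̂, * = beyond 3σ̂; sign = side of CL): 1:-B, 2:-C, 3:+C, 4:+C, 5:-*, 6:-C, 7:+C, 8:+C, 9:+B, 10:+C
Rule 1 (one point beyond the 3σ limits) is satisfied at point 5.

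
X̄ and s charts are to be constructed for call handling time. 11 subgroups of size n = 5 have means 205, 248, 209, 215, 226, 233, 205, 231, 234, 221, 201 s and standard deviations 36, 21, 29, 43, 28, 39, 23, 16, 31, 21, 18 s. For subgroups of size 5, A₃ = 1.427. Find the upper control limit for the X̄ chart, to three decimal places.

260.294

X̄̄ = (205 + 248 + 209 + 215 + 226 + 233 + 205 + 231 + 234 + 221 + 201) / 11 = 220.7273
s̄ = (36 + 21 + 29 + 43 + 28 + 39 + 23 + 16 + 31 + 21 + 18) / 11 = 27.7273
UCL = X̄̄ + A₃·s̄ = 220.7273 + 1.427 × 27.7273 = 260.2941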